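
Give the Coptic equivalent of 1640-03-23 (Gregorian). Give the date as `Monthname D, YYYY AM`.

Paremhat 17, 1356 AM

Both dates share Julian Day Number 2320140; in the Coptic calendar that is 17 Paremhat 1356 AM.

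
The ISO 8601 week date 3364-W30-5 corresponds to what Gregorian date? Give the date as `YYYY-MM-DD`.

3364-07-27

ISO week 1 of 3364 is the week containing the first Thursday of 3364.
Week 30, day 5 (Friday) lands on 3364-07-27.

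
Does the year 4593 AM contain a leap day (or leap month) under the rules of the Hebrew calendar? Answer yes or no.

yes

Hebrew year 4593 is year 14 of its 19-year Metonic cycle; leap years are at positions 3, 6, 8, 11, 14, 17, 19, so it is a leap year (13 months).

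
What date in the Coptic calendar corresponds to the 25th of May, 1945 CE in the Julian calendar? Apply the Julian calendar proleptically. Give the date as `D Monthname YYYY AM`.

30 Pashons 1661 AM

The source date corresponds to 7 June 1945 in the Gregorian calendar (JDN 2431614).
That day falls on 30 Pashons 1661 AM in the Coptic calendar.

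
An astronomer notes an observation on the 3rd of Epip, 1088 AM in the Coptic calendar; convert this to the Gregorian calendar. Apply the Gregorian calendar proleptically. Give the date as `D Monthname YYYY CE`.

5 July 1372 CE

Julian Day Number of the source date = 2222359.
Converting JDN 2222359 to the Gregorian calendar gives 5 July 1372 CE.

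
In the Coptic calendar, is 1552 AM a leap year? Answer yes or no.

no

1552 mod 4 = 0; in the Coptic calendar a year is leap when year mod 4 = 3, so it is a common year.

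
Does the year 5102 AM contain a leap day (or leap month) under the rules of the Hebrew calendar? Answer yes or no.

Hebrew year 5102 is year 10 of its 19-year Metonic cycle; leap years are at positions 3, 6, 8, 11, 14, 17, 19, so it is a common year (12 months).

no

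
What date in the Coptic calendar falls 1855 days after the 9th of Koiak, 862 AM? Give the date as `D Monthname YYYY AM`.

JDN of the 9th of Koiak, 862 AM = 2139608.
2139608 + 1855 = 2141463.
JDN 2141463 in the Coptic calendar is 8 Tobi 867 AM.

8 Tobi 867 AM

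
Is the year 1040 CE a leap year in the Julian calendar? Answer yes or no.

1040 mod 4 = 0, so it is a leap year in the Julian calendar.

yes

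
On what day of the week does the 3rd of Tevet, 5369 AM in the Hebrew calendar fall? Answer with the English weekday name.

Wednesday

This is JDN 2308714 (10 December 1608 Gregorian).
Since JDN mod 7 = 2 (0 = Monday), the day is Wednesday.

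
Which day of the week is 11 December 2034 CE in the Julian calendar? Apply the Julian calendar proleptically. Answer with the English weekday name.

Sunday

In the Gregorian calendar this is 24 December 2034 (JDN 2464321).
2464321 ≡ 6 (mod 7); counting from Monday = 0 gives Sunday.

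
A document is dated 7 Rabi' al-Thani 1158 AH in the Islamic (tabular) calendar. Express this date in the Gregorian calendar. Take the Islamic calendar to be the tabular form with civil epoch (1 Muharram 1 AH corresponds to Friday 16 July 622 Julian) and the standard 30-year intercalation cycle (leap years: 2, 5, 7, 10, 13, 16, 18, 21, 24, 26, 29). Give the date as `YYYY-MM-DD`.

Julian Day Number of the source date = 2358537.
Converting JDN 2358537 to the Gregorian calendar gives 9 May 1745 CE.

1745-05-09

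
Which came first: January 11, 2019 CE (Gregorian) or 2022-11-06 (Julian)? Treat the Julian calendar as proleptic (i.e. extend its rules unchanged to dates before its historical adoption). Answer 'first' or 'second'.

first

The two dates have Julian Day Numbers 2458495 and 2459903 respectively.
Since 2458495 < 2459903, the first date comes first.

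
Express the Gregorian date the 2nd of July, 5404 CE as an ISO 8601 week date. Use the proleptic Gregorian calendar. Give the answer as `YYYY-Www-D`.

5404-W27-1

The weekday is Monday (ISO weekday 1).
That Monday belongs to ISO week 27 of ISO year 5404.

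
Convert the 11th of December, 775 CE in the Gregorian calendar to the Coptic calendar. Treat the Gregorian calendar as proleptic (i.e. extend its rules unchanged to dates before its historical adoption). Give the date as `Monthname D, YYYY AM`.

Koiak 10, 492 AM

Both dates share Julian Day Number 2004467; in the Coptic calendar that is 10 Koiak 492 AM.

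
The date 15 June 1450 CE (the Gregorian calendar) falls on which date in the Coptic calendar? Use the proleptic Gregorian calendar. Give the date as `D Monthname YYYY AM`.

12 Paoni 1166 AM

Julian Day Number of the source date = 2250827.
Converting JDN 2250827 to the Coptic calendar gives 12 Paoni 1166 AM.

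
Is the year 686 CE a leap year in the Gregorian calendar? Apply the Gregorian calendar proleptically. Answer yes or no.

no

686 is not divisible by 4, so it is a common year.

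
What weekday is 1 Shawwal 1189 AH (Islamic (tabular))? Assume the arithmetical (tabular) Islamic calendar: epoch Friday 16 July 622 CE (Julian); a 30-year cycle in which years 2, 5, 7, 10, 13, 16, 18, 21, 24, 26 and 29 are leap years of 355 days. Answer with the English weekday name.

Saturday

This is JDN 2369694 (25 November 1775 Gregorian).
JDN 2369694 mod 7 = 5, and JDN 0 was a Monday, so this is a Saturday.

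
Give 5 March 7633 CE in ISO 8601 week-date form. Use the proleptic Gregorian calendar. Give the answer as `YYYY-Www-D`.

The weekday is Saturday (ISO weekday 6).
That Saturday belongs to ISO week 9 of ISO year 7633.

7633-W09-6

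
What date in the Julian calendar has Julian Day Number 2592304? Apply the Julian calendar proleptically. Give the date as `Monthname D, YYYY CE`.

JDN 2592304 is 21 May 2385 in the Gregorian calendar.
In the Julian calendar that day is May 5, 2385 CE.

May 5, 2385 CE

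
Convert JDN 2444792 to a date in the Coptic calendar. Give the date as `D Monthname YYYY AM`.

29 Paoni 1697 AM

The Gregorian equivalent of JDN 2444792 is 6 July 1981.
In the Coptic calendar that day is 29 Paoni 1697 AM.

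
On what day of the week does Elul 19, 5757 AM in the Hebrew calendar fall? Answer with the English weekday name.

In the Gregorian calendar this is 21 September 1997 (JDN 2450713).
Since JDN mod 7 = 6 (0 = Monday), the day is Sunday.

Sunday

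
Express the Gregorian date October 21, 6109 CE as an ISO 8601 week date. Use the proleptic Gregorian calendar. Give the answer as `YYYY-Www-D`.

The weekday is Monday (ISO weekday 1).
That Monday belongs to ISO week 43 of ISO year 6109.

6109-W43-1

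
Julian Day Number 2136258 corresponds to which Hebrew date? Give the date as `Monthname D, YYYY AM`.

JDN 2136258 is 10 October 1136 in the proleptic Gregorian calendar.
In the Hebrew calendar that day is Cheshvan 6, 4897 AM.

Cheshvan 6, 4897 AM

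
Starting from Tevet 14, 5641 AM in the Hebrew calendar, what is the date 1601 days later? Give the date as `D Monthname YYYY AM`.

20 Iyar 5645 AM

JDN of Tevet 14, 5641 AM = 2408066.
2408066 + 1601 = 2409667.
JDN 2409667 in the Hebrew calendar is 20 Iyar 5645 AM.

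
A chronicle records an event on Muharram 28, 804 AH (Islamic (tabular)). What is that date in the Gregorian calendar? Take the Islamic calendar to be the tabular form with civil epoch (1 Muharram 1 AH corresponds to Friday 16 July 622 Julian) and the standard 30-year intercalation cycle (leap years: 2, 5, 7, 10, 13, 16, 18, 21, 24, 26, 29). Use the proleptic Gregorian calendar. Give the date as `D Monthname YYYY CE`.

Julian Day Number of the source date = 2233023.
Converting JDN 2233023 to the Gregorian calendar gives 16 September 1401 CE.

16 September 1401 CE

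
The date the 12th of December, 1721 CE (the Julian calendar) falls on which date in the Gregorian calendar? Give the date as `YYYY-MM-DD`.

For dates in this range the Gregorian date is 11 days ahead of the Julian.
12 December 1721 Julian + 11 days → 23 December 1721 Gregorian.

1721-12-23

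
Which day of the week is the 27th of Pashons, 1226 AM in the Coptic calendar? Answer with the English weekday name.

Equivalently 1 June 1510 Gregorian, JDN 2272727.
JDN 2272727 mod 7 = 2, and JDN 0 was a Monday, so this is a Wednesday.

Wednesday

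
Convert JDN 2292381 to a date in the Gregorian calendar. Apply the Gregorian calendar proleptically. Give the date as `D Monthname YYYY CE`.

23 March 1564 CE

Counting from JDN 2299161 = 15 Oct 1582 gives an offset of -6780 days.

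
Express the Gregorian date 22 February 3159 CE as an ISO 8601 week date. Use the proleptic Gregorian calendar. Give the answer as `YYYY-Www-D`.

The weekday is Sunday (ISO weekday 7).
That Sunday belongs to ISO week 8 of ISO year 3159.

3159-W08-7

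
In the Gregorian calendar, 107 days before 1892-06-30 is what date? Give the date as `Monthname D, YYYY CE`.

The starting date is JDN 2412280; 2412280 − 107 = 2412173.
JDN 2412173 corresponds to March 15, 1892 CE.

March 15, 1892 CE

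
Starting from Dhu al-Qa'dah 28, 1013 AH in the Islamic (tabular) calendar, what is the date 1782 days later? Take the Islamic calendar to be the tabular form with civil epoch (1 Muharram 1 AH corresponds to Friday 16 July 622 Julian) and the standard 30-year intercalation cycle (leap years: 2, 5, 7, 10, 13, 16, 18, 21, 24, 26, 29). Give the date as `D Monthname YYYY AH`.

The starting date is JDN 2307381; 2307381 + 1782 = 2309163.
JDN 2309163 corresponds to 8 Dhu al-Hijjah 1018 AH.

8 Dhu al-Hijjah 1018 AH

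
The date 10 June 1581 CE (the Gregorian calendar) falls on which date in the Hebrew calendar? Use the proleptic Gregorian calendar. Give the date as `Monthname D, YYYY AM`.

Both dates share Julian Day Number 2298669; in the Hebrew calendar that is 29 Sivan 5341 AM.

Sivan 29, 5341 AM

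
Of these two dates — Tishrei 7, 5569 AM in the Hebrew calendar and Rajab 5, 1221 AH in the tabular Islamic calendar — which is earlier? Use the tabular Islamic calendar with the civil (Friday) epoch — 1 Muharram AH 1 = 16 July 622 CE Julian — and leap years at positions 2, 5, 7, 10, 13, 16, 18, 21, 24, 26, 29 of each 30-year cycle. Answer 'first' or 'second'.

The two dates have Julian Day Numbers 2381689 and 2380948 respectively.
Since 2380948 < 2381689, the second date comes first.

second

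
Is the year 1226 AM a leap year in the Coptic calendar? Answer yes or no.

no

1226 mod 4 = 2; in the Coptic calendar a year is leap when year mod 4 = 3, so it is a common year.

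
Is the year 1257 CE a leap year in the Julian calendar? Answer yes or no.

no

1257 mod 4 = 1, so it is a common year in the Julian calendar.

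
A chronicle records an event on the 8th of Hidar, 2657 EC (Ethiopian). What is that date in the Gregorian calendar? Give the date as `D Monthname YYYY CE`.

Both dates share Julian Day Number 2694392; in the Gregorian calendar that is 22 November 2664 CE.

22 November 2664 CE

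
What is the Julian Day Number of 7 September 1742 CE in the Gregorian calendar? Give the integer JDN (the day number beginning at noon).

2357562

JDN 2451545 is 1 January 2000 CE (Gregorian); the target day is −93983 days from there, so JDN = 2357562.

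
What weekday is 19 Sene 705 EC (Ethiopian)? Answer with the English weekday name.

Tuesday

In the proleptic Gregorian calendar this is 17 June 713 (JDN 1981645).
1981645 ≡ 1 (mod 7); counting from Monday = 0 gives Tuesday.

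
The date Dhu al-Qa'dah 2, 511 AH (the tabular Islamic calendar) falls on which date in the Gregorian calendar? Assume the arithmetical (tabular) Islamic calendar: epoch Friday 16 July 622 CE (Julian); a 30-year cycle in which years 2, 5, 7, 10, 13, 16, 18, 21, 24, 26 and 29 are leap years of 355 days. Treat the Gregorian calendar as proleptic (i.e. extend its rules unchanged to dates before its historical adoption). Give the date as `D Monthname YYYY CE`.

Both dates share Julian Day Number 2129463; in the Gregorian calendar that is 4 March 1118 CE.

4 March 1118 CE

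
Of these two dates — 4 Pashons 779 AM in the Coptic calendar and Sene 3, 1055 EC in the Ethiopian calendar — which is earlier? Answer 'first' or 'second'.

first

The two dates have Julian Day Numbers 2109437 and 2109466 respectively.
Since 2109437 < 2109466, the first date comes first.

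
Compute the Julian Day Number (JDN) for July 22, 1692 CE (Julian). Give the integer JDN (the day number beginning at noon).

In the Gregorian calendar the same day is 1 August 1692.
JDN 2451545 is 1 January 2000 CE (Gregorian); the target day is −112281 days from there, so JDN = 2339264.

2339264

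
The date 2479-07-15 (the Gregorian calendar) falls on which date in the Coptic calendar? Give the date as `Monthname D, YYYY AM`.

Julian Day Number of the source date = 2626692.
Converting JDN 2626692 to the Coptic calendar gives 5 Epip 2195 AM.

Epip 5, 2195 AM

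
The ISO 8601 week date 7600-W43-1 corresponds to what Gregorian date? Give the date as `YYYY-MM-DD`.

7600-10-23

ISO week 1 of 7600 is the week containing the first Thursday of 7600.
Week 43, day 1 (Monday) lands on 7600-10-23.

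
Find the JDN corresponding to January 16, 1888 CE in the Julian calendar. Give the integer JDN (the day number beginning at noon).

Equivalently 28 January 1888 (Gregorian).
JDN 2451545 is 1 January 2000 CE (Gregorian); the target day is −40880 days from there, so JDN = 2410665.

2410665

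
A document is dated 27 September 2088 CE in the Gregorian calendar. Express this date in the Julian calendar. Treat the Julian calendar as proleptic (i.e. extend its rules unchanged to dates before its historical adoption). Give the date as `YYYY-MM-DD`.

For dates in this range the Gregorian date is 13 days ahead of the Julian.
27 September 2088 Gregorian − 13 days → 14 September 2088 Julian.

2088-09-14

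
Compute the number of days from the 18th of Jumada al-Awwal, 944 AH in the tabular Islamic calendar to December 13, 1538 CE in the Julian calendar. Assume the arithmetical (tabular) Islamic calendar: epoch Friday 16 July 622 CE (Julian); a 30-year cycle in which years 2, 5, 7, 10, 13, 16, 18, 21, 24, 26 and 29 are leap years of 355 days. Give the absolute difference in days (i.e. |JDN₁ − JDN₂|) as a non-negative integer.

416

JDN of the first date = 2282743.
JDN of the second date = 2283159.
|2283159 − 2282743| = 416.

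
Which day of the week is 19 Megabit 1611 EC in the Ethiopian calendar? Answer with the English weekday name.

Monday

This is JDN 2312471 (25 March 1619 Gregorian).
Since JDN mod 7 = 0 (0 = Monday), the day is Monday.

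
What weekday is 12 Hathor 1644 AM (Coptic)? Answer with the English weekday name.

Tuesday

This is JDN 2425207 (22 November 1927 Gregorian).
Since JDN mod 7 = 1 (0 = Monday), the day is Tuesday.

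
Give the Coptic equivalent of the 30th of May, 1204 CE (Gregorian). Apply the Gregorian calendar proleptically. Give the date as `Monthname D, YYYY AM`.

Both dates share Julian Day Number 2160962; in the Coptic calendar that is 28 Pashons 920 AM.

Pashons 28, 920 AM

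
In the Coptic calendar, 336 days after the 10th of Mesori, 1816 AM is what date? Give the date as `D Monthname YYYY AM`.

Counting 336 days forward from JDN 2488298 reaches JDN 2488634, which is 11 Epip 1817 AM.

11 Epip 1817 AM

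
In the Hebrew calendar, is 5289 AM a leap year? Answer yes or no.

Hebrew year 5289 is year 7 of its 19-year Metonic cycle; leap years are at positions 3, 6, 8, 11, 14, 17, 19, so it is a common year (12 months).

no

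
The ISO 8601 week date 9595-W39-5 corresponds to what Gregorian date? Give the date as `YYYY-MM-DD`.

ISO week 1 of 9595 is the week containing the first Thursday of 9595.
Week 39, day 5 (Friday) lands on 9595-09-29.

9595-09-29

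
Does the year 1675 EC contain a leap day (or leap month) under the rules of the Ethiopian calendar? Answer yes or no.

1675 mod 4 = 3; in the Ethiopian calendar a year is leap when year mod 4 = 3, so it is a leap year.

yes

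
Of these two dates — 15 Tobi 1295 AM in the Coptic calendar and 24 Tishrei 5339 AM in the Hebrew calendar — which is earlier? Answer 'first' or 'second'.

Converting both to JDN: 2297797 vs 2297690; the smaller is the second.

second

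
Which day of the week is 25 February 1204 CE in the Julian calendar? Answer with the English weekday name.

Equivalently 3 March 1204 Gregorian, JDN 2160874.
Since JDN mod 7 = 2 (0 = Monday), the day is Wednesday.

Wednesday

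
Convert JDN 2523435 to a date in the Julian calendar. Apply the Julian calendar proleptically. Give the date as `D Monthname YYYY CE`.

15 October 2196 CE

JDN 2523435 is 29 October 2196 in the Gregorian calendar.
In the Julian calendar that day is 15 October 2196 CE.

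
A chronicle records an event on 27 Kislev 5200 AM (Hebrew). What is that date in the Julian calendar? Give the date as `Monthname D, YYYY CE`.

December 4, 1439 CE

Julian Day Number of the source date = 2246990.
Converting JDN 2246990 to the Julian calendar gives 4 December 1439 CE.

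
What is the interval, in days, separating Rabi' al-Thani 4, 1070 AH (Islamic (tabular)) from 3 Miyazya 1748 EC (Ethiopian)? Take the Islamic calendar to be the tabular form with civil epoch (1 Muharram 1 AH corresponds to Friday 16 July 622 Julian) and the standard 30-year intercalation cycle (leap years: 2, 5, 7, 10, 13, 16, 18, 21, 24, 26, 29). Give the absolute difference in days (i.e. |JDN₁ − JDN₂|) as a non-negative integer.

35175

JDN of the first date = 2327350.
JDN of the second date = 2362525.
|2362525 − 2327350| = 35175.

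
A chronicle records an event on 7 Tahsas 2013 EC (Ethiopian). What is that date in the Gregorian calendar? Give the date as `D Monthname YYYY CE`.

16 December 2020 CE

Both dates share Julian Day Number 2459200; in the Gregorian calendar that is 16 December 2020 CE.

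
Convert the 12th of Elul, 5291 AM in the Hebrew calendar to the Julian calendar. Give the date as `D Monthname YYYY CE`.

25 August 1531 CE

Both dates share Julian Day Number 2280492; in the Julian calendar that is 25 August 1531 CE.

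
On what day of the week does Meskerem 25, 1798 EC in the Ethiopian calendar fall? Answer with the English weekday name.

Friday

Equivalently 4 October 1805 Gregorian, JDN 2380599.
JDN 2380599 mod 7 = 4, and JDN 0 was a Monday, so this is a Friday.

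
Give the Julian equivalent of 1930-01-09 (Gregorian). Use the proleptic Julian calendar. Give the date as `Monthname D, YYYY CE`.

December 27, 1929 CE

The Julian–Gregorian offset here is 13 days (Julian trailing).
9 January 1930 Gregorian − 13 days → 27 December 1929 Julian.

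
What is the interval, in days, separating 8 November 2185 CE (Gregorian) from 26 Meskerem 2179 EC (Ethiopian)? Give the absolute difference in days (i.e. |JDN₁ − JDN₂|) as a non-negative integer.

First date → JDN 2519427; second date → JDN 2519760.
The interval is |2519427 − 2519760| = 333 days.

333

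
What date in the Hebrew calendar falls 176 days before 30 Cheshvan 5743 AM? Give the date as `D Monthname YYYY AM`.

Counting 176 days back from JDN 2445290 reaches JDN 2445114, which is 2 Sivan 5742 AM.

2 Sivan 5742 AM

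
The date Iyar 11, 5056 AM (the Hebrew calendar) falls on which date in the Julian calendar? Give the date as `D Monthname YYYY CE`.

The source date corresponds to 22 April 1296 in the proleptic Gregorian calendar (JDN 2194527).
That day falls on 15 April 1296 CE in the Julian calendar.

15 April 1296 CE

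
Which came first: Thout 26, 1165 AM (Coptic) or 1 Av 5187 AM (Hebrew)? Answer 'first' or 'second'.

Converting both to JDN: 2250206 vs 2242475; the smaller is the second.

second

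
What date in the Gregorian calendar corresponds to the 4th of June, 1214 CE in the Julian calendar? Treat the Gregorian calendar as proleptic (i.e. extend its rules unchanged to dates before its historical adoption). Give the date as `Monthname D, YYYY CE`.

June 11, 1214 CE

For dates in this range the Gregorian date is 7 days ahead of the Julian.
4 June 1214 Julian + 7 days → 11 June 1214 Gregorian.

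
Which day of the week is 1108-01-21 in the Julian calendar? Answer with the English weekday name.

Tuesday

Equivalently 28 January 1108 Gregorian, JDN 2125775.
2125775 ≡ 1 (mod 7); counting from Monday = 0 gives Tuesday.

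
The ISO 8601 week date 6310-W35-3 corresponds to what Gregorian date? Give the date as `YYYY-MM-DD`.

6310-08-31

ISO week 1 of 6310 is the week containing the first Thursday of 6310.
Week 35, day 3 (Wednesday) lands on 6310-08-31.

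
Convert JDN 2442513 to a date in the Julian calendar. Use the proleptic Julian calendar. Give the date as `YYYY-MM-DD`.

1975-03-28

The Gregorian equivalent of JDN 2442513 is 10 April 1975.
In the Julian calendar that day is 1975-03-28.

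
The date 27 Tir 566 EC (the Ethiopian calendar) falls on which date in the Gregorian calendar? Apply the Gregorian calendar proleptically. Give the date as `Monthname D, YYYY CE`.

January 24, 574 CE

Julian Day Number of the source date = 1930733.
Converting JDN 1930733 to the Gregorian calendar gives 24 January 574 CE.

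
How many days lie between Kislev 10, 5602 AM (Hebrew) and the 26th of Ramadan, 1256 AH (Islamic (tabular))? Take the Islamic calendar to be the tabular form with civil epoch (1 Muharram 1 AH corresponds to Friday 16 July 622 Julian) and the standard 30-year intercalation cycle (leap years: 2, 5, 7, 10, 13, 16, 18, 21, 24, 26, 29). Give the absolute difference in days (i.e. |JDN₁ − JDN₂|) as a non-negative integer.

First date → JDN 2393798; second date → JDN 2393431.
The interval is |2393798 − 2393431| = 367 days.

367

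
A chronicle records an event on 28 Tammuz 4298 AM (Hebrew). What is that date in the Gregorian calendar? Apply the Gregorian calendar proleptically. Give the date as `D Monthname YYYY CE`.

14 July 538 CE

Both dates share Julian Day Number 1917755; in the Gregorian calendar that is 14 July 538 CE.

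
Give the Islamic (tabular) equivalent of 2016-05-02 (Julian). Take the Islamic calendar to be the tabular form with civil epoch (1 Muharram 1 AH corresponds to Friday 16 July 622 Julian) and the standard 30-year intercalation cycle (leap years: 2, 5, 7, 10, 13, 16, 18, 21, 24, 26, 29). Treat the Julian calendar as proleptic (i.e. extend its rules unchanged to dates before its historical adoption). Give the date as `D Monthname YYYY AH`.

7 Sha'ban 1437 AH

The source date corresponds to 15 May 2016 in the Gregorian calendar (JDN 2457524).
That day falls on 7 Sha'ban 1437 AH in the tabular Islamic calendar.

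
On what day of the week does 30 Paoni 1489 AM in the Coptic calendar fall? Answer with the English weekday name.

Monday

Equivalently 5 July 1773 Gregorian, JDN 2368821.
2368821 ≡ 0 (mod 7); counting from Monday = 0 gives Monday.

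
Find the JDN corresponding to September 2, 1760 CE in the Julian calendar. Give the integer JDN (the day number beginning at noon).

Equivalently 13 September 1760 (Gregorian).
JDN 2400001 is 17 November 1858 CE (Gregorian), MJD 0; the target day is −35858 days from there, so JDN = 2364143.

2364143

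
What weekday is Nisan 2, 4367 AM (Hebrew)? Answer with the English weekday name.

Sunday

Equivalently 8 March 607 Gregorian, JDN 1942828.
Since JDN mod 7 = 6 (0 = Monday), the day is Sunday.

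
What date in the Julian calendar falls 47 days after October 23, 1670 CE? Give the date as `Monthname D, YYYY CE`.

Counting 47 days forward from JDN 2331321 reaches JDN 2331368, which is December 9, 1670 CE.

December 9, 1670 CE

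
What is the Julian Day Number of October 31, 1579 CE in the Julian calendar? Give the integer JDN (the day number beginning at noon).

In the proleptic Gregorian calendar the same day is 10 November 1579.
JDN 2451545 is 1 January 2000 CE (Gregorian); the target day is −153454 days from there, so JDN = 2298091.

2298091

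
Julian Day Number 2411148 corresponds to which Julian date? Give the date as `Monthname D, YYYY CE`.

May 13, 1889 CE

JDN 2411148 is 25 May 1889 in the Gregorian calendar.
In the Julian calendar that day is May 13, 1889 CE.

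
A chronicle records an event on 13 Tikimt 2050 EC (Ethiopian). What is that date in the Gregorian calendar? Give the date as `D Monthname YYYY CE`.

Both dates share Julian Day Number 2472660; in the Gregorian calendar that is 23 October 2057 CE.

23 October 2057 CE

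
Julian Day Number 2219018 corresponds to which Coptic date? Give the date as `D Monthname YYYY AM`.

JDN 2219018 is 13 May 1363 in the proleptic Gregorian calendar.
In the Coptic calendar that day is 10 Pashons 1079 AM.

10 Pashons 1079 AM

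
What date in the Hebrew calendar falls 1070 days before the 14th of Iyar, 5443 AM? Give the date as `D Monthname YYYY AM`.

7 Sivan 5440 AM

JDN of the 14th of Iyar, 5443 AM = 2335893.
2335893 − 1070 = 2334823.
JDN 2334823 in the Hebrew calendar is 7 Sivan 5440 AM.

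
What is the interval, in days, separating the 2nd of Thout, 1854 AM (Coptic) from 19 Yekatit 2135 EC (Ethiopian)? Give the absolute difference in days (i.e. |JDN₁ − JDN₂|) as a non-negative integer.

1993

First date → JDN 2501839; second date → JDN 2503832.
The interval is |2501839 − 2503832| = 1993 days.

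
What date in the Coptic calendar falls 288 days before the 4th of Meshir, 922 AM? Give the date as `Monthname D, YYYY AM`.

JDN of the 4th of Meshir, 922 AM = 2161578.
2161578 − 288 = 2161290.
JDN 2161290 in the Coptic calendar is Parmouti 21, 921 AM.

Parmouti 21, 921 AM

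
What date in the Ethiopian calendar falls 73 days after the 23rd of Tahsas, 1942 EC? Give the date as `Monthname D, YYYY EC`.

The starting date is JDN 2433283; 2433283 + 73 = 2433356.
JDN 2433356 corresponds to Megabit 6, 1942 EC.

Megabit 6, 1942 EC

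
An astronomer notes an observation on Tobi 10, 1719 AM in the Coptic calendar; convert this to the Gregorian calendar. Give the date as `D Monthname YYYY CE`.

18 January 2003 CE

Julian Day Number of the source date = 2452658.
Converting JDN 2452658 to the Gregorian calendar gives 18 January 2003 CE.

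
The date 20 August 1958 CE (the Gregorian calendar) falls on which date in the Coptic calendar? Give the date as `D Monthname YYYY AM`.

14 Mesori 1674 AM

Both dates share Julian Day Number 2436436; in the Coptic calendar that is 14 Mesori 1674 AM.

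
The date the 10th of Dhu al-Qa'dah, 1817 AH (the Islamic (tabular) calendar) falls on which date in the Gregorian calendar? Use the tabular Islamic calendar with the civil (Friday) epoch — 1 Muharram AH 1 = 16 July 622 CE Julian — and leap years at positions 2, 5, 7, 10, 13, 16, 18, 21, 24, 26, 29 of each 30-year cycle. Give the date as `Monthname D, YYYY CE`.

Both dates share Julian Day Number 2592274; in the Gregorian calendar that is 21 April 2385 CE.

April 21, 2385 CE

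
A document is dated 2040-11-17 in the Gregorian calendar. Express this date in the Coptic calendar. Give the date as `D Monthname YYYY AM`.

8 Hathor 1757 AM

Both dates share Julian Day Number 2466476; in the Coptic calendar that is 8 Hathor 1757 AM.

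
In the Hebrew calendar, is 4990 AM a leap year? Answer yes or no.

no

Hebrew year 4990 is year 12 of its 19-year Metonic cycle; leap years are at positions 3, 6, 8, 11, 14, 17, 19, so it is a common year (12 months).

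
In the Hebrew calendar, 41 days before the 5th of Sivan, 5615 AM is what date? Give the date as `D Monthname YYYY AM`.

The starting date is JDN 2398726; 2398726 − 41 = 2398685.
JDN 2398685 corresponds to 23 Nisan 5615 AM.

23 Nisan 5615 AM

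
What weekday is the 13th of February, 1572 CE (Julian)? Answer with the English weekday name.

Equivalently 23 February 1572 Gregorian, JDN 2295274.
2295274 ≡ 2 (mod 7); counting from Monday = 0 gives Wednesday.

Wednesday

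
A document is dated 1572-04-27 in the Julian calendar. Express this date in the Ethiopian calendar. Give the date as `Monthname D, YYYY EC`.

Julian Day Number of the source date = 2295348.
Converting JDN 2295348 to the Ethiopian calendar gives 2 Ginbot 1564 EC.

Ginbot 2, 1564 EC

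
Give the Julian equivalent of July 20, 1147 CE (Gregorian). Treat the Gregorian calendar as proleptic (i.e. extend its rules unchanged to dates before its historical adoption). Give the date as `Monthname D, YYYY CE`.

July 13, 1147 CE

For dates in this range the Gregorian date is 7 days ahead of the Julian.
20 July 1147 Gregorian − 7 days → 13 July 1147 Julian.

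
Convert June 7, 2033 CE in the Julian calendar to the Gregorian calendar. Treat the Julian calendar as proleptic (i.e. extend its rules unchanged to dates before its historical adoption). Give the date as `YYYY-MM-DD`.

For dates in this range the Gregorian date is 13 days ahead of the Julian.
7 June 2033 Julian + 13 days → 20 June 2033 Gregorian.

2033-06-20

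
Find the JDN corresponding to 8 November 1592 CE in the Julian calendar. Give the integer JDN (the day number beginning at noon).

In the Gregorian calendar the same day is 18 November 1592.
JDN 2451545 is 1 January 2000 CE (Gregorian); the target day is −148697 days from there, so JDN = 2302848.

2302848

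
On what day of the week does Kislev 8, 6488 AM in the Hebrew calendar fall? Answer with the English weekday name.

In the Gregorian calendar this is 14 December 2727 (JDN 2717423).
Since JDN mod 7 = 2 (0 = Monday), the day is Wednesday.

Wednesday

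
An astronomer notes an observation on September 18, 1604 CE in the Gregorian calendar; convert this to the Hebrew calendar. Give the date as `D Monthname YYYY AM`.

Both dates share Julian Day Number 2307170; in the Hebrew calendar that is 23 Elul 5364 AM.

23 Elul 5364 AM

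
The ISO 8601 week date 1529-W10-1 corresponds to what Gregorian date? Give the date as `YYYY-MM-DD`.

1529-03-04

ISO week 1 of 1529 is the week containing the first Thursday of 1529.
Week 10, day 1 (Monday) lands on 1529-03-04.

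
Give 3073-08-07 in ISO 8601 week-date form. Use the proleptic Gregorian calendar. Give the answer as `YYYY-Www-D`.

The weekday is Thursday (ISO weekday 4).
That Thursday belongs to ISO week 32 of ISO year 3073.

3073-W32-4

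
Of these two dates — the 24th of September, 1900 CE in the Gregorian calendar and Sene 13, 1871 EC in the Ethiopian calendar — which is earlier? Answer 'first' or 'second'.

First date → JDN 2415287; second date → JDN 2407520.
JDN 2407520 < JDN 2415287, so the second date is earlier.

second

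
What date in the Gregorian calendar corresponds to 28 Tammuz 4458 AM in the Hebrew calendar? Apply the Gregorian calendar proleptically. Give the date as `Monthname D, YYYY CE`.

July 16, 698 CE

Julian Day Number of the source date = 1976196.
Converting JDN 1976196 to the Gregorian calendar gives 16 July 698 CE.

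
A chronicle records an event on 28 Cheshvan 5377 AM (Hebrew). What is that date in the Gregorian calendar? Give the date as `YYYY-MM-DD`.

1616-11-08

Julian Day Number of the source date = 2311604.
Converting JDN 2311604 to the Gregorian calendar gives 8 November 1616 CE.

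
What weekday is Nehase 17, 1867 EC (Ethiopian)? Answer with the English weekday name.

Sunday

This is JDN 2406123 (22 August 1875 Gregorian).
JDN 2406123 mod 7 = 6, and JDN 0 was a Monday, so this is a Sunday.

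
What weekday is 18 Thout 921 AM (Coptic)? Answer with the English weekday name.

Wednesday

This is JDN 2161077 (22 September 1204 Gregorian).
Since JDN mod 7 = 2 (0 = Monday), the day is Wednesday.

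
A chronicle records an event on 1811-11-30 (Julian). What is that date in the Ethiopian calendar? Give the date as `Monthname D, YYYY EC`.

Both dates share Julian Day Number 2382859; in the Ethiopian calendar that is 3 Tahsas 1804 EC.

Tahsas 3, 1804 EC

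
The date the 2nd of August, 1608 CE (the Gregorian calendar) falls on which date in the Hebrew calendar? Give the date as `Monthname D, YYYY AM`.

Julian Day Number of the source date = 2308584.
Converting JDN 2308584 to the Hebrew calendar gives 20 Av 5368 AM.

Av 20, 5368 AM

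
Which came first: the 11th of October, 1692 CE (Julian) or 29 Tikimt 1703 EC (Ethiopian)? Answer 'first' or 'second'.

first

Converting both to JDN: 2339345 vs 2345934; the smaller is the first.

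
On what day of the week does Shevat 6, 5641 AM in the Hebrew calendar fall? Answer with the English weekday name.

Thursday

In the Gregorian calendar this is 6 January 1881 (JDN 2408087).
2408087 ≡ 3 (mod 7); counting from Monday = 0 gives Thursday.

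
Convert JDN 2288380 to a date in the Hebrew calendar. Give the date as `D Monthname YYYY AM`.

15 Nisan 5313 AM

JDN 2288380 is 9 April 1553 in the proleptic Gregorian calendar.
In the Hebrew calendar that day is 15 Nisan 5313 AM.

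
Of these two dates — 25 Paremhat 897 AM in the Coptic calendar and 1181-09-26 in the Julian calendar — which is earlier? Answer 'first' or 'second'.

First date → JDN 2152498; second date → JDN 2152687.
JDN 2152498 < JDN 2152687, so the first date is earlier.

first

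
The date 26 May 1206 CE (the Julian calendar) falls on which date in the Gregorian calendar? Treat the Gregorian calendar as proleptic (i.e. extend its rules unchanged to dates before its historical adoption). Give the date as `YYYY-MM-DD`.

For dates in this range the Gregorian date is 7 days ahead of the Julian.
26 May 1206 Julian + 7 days → 2 June 1206 Gregorian.

1206-06-02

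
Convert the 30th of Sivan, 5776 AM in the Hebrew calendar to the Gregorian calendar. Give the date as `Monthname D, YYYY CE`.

Both dates share Julian Day Number 2457576; in the Gregorian calendar that is 6 July 2016 CE.

July 6, 2016 CE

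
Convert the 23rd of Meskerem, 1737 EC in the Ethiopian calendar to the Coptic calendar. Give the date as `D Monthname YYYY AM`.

23 Thout 1461 AM

The source date corresponds to 1 October 1744 in the Gregorian calendar (JDN 2358317).
That day falls on 23 Thout 1461 AM in the Coptic calendar.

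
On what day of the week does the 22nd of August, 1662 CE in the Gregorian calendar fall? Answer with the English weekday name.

Since JDN mod 7 = 1 (0 = Monday), the day is Tuesday.

Tuesday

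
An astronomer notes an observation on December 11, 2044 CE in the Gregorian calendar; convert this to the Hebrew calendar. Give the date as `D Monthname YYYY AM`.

Both dates share Julian Day Number 2467961; in the Hebrew calendar that is 21 Kislev 5805 AM.

21 Kislev 5805 AM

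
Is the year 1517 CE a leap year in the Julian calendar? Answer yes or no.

no

1517 mod 4 = 1, so it is a common year in the Julian calendar.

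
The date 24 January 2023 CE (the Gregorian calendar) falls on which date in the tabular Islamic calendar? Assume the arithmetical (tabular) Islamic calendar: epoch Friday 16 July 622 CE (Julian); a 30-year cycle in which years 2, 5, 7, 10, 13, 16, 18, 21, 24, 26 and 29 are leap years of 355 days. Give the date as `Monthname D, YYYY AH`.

Both dates share Julian Day Number 2459969; in the tabular Islamic calendar that is 2 Rajab 1444 AH.

Rajab 2, 1444 AH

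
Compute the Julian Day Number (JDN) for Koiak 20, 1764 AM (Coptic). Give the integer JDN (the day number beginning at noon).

Equivalently 30 December 2047 (Gregorian).
JDN 2299161 is 15 October 1582 CE (Gregorian); the target day is +169914 days from there, so JDN = 2469075.

2469075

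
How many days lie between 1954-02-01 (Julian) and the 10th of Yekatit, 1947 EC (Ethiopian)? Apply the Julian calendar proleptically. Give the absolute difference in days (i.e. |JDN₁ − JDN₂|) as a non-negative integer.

368

JDN of the first date = 2434788.
JDN of the second date = 2435156.
|2435156 − 2434788| = 368.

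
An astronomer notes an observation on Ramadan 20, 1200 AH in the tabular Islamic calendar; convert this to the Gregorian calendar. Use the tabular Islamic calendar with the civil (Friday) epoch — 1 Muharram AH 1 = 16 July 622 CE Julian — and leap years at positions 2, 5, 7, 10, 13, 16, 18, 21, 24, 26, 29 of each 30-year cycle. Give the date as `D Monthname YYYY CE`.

17 July 1786 CE

Both dates share Julian Day Number 2373581; in the Gregorian calendar that is 17 July 1786 CE.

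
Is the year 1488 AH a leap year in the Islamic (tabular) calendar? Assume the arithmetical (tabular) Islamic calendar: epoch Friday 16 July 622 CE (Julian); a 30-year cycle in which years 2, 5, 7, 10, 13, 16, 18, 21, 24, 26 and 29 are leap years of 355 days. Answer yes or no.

yes

Year 1488 AH is year 18 of its 30-year cycle; leap positions are 2, 5, 7, 10, 13, 16, 18, 21, 24, 26, 29, so it is a leap year (355 days).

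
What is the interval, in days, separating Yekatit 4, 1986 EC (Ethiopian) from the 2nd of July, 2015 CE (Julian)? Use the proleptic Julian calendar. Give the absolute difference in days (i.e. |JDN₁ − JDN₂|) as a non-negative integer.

First date → JDN 2449395; second date → JDN 2457219.
The interval is |2449395 − 2457219| = 7824 days.

7824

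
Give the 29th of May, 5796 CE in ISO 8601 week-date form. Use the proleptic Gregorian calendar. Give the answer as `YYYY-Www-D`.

5796-W21-7

The weekday is Sunday (ISO weekday 7).
That Sunday belongs to ISO week 21 of ISO year 5796.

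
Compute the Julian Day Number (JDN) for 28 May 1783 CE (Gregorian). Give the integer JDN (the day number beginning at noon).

2372435

JDN 2451545 is 1 January 2000 CE (Gregorian); the target day is −79110 days from there, so JDN = 2372435.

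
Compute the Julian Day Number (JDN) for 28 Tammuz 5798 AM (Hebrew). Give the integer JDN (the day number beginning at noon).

2465636

In the Gregorian calendar the same day is 31 July 2038.
JDN 2299161 is 15 October 1582 CE (Gregorian); the target day is +166475 days from there, so JDN = 2465636.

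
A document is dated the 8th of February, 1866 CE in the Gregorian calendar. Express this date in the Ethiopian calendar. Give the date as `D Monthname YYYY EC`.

Both dates share Julian Day Number 2402641; in the Ethiopian calendar that is 2 Yekatit 1858 EC.

2 Yekatit 1858 EC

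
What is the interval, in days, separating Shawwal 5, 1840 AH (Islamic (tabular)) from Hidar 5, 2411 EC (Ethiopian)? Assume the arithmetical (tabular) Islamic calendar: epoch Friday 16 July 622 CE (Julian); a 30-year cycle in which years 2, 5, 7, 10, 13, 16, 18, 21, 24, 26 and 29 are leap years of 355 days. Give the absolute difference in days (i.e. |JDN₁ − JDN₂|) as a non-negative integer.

4147

JDN of the first date = 2600390.
JDN of the second date = 2604537.
|2604537 − 2600390| = 4147.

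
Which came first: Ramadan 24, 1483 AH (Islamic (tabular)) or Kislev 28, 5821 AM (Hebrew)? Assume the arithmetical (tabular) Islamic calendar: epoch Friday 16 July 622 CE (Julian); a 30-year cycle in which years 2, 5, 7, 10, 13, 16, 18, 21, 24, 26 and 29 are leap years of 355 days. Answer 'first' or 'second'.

second

First date → JDN 2473870; second date → JDN 2473815.
JDN 2473815 < JDN 2473870, so the second date is earlier.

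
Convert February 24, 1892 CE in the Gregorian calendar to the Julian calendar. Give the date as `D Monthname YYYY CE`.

12 February 1892 CE

The Julian–Gregorian offset here is 12 days (Julian trailing).
24 February 1892 Gregorian − 12 days → 12 February 1892 Julian.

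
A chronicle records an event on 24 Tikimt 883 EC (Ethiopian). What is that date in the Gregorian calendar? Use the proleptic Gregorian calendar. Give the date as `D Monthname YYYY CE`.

25 October 890 CE

Both dates share Julian Day Number 2046424; in the Gregorian calendar that is 25 October 890 CE.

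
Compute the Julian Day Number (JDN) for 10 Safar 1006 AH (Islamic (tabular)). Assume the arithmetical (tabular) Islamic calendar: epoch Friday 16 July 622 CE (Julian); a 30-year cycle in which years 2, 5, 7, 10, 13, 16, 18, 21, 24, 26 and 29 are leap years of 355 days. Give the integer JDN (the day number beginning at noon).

Equivalently 22 September 1597 (Gregorian).
JDN 2299161 is 15 October 1582 CE (Gregorian); the target day is +5456 days from there, so JDN = 2304617.

2304617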